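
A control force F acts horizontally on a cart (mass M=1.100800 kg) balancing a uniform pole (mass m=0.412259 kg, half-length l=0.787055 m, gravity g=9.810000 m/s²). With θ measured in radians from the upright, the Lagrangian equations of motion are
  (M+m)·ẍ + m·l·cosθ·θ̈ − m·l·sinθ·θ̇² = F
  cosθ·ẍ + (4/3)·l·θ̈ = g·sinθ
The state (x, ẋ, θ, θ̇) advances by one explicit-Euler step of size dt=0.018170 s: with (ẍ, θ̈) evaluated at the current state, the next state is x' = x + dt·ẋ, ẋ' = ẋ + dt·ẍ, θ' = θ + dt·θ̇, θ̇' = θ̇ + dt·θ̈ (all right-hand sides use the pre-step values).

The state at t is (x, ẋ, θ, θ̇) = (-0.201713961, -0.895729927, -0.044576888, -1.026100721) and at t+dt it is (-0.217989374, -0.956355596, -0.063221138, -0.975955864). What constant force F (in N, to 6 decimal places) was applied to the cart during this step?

ẍ = (ẋ'−ẋ)/dt = (-0.956355596−-0.895729927)/0.018170 = -3.336581
θ̈ = (θ̇'−θ̇)/dt = (-0.975955864−-1.026100721)/0.018170 = 2.759761
sinθ=-0.044562, cosθ=0.999007
F = (M+m)·ẍ + m·l·cosθ·θ̈ − m·l·sinθ·θ̇² = -5.048443 + 0.894572 − -0.015224 = -4.138648

F = -4.138648 N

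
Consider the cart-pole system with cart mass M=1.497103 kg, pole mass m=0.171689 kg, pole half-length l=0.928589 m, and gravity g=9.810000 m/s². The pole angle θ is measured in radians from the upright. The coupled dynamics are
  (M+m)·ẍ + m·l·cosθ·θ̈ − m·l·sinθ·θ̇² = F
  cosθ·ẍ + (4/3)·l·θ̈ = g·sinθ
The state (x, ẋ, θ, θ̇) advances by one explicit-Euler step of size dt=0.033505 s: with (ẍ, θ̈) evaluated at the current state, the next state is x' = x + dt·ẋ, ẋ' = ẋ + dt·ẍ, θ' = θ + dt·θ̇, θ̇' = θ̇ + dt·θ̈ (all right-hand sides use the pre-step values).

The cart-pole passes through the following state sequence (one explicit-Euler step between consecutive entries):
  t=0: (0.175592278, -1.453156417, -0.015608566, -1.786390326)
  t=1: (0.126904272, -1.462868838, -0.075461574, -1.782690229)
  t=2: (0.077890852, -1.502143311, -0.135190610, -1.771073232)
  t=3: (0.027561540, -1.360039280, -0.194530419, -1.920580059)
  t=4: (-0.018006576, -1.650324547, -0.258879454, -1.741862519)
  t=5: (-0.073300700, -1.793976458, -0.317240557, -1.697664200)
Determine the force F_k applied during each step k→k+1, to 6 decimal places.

F_0 = -0.458204 N
F_1 = -1.862836 N
F_2 = 6.440297 N
F_3 = -13.510273 N
F_4 = -6.827773 N

step 0→1:
  ẍ = (ẋ'−ẋ)/dt = (-1.462868838−-1.453156417)/0.033505 = -0.289880
  θ̈ = (θ̇'−θ̇)/dt = (-1.782690229−-1.786390326)/0.033505 = 0.110434
  sinθ=-0.015608, cosθ=0.999878
  F = (M+m)·ẍ + m·l·cosθ·θ̈ − m·l·sinθ·θ̇² = -0.483749 + 0.017604 − -0.007941 = -0.458204
step 1→2:
  ẍ = (ẋ'−ẋ)/dt = (-1.502143311−-1.462868838)/0.033505 = -1.172197
  θ̈ = (θ̇'−θ̇)/dt = (-1.771073232−-1.782690229)/0.033505 = 0.346724
  sinθ=-0.075390, cosθ=0.997154
  F = (M+m)·ẍ + m·l·cosθ·θ̈ − m·l·sinθ·θ̇² = -1.956154 + 0.055120 − -0.038197 = -1.862836
step 2→3:
  ẍ = (ẋ'−ẋ)/dt = (-1.360039280−-1.502143311)/0.033505 = 4.241278
  θ̈ = (θ̇'−θ̇)/dt = (-1.920580059−-1.771073232)/0.033505 = -4.462224
  sinθ=-0.134779, cosθ=0.990876
  F = (M+m)·ẍ + m·l·cosθ·θ̈ − m·l·sinθ·θ̇² = 7.077811 + -0.704915 − -0.067400 = 6.440297
step 3→4:
  ẍ = (ẋ'−ẋ)/dt = (-1.650324547−-1.360039280)/0.033505 = -8.663939
  θ̈ = (θ̇'−θ̇)/dt = (-1.741862519−-1.920580059)/0.033505 = 5.334056
  sinθ=-0.193306, cosθ=0.981139
  F = (M+m)·ẍ + m·l·cosθ·θ̈ − m·l·sinθ·θ̇² = -14.458312 + 0.834361 − -0.113678 = -13.510273
step 4→5:
  ẍ = (ẋ'−ẋ)/dt = (-1.793976458−-1.650324547)/0.033505 = -4.287477
  θ̈ = (θ̇'−θ̇)/dt = (-1.697664200−-1.741862519)/0.033505 = 1.319156
  sinθ=-0.255998, cosθ=0.966677
  F = (M+m)·ẍ + m·l·cosθ·θ̈ − m·l·sinθ·θ̇² = -7.154907 + 0.203303 − -0.123831 = -6.827773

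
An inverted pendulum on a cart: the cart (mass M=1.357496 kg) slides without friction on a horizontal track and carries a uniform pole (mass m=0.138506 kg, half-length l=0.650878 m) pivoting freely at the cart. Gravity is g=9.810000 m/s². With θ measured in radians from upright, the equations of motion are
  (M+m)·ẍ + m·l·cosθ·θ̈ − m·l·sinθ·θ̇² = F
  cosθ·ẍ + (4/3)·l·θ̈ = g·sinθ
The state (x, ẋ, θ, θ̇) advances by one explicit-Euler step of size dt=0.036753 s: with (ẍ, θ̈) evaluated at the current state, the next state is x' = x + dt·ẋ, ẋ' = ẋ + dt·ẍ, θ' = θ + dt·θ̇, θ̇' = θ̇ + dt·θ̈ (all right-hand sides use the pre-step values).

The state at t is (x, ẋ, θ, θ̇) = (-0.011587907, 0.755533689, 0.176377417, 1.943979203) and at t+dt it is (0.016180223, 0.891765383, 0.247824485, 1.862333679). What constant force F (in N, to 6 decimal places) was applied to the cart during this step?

ẍ = (ẋ'−ẋ)/dt = (0.891765383−0.755533689)/0.036753 = 3.706682
θ̈ = (θ̇'−θ̇)/dt = (1.862333679−1.943979203)/0.036753 = -2.221466
sinθ=0.175464, cosθ=0.984486
F = (M+m)·ẍ + m·l·cosθ·θ̈ − m·l·sinθ·θ̇² = 5.545204 + -0.197159 − 0.059778 = 5.288267

F = 5.288267 N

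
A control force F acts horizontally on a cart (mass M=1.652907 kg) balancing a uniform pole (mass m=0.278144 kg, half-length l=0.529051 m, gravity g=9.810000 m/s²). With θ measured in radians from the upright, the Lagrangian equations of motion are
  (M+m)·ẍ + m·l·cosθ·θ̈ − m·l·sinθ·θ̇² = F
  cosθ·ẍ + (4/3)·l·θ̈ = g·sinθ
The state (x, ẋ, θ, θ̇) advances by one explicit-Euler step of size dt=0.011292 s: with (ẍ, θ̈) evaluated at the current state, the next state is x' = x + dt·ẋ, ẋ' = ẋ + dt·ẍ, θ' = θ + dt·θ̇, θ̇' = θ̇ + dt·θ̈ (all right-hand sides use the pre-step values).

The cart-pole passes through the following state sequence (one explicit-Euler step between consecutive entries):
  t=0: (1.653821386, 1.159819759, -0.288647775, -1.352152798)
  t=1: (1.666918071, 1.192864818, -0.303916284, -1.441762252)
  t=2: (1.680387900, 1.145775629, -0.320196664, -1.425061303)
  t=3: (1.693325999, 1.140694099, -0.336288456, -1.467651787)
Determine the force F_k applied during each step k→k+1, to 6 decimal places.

step 0→1:
  ẍ = (ẋ'−ẋ)/dt = (1.192864818−1.159819759)/0.011292 = 2.926413
  θ̈ = (θ̇'−θ̇)/dt = (-1.441762252−-1.352152798)/0.011292 = -7.935658
  sinθ=-0.284656, cosθ=0.958630
  F = (M+m)·ẍ + m·l·cosθ·θ̈ − m·l·sinθ·θ̇² = 5.651053 + -1.119441 − -0.076584 = 4.608197
step 1→2:
  ẍ = (ẋ'−ẋ)/dt = (1.145775629−1.192864818)/0.011292 = -4.170137
  θ̈ = (θ̇'−θ̇)/dt = (-1.425061303−-1.441762252)/0.011292 = 1.479007
  sinθ=-0.299259, cosθ=0.954172
  F = (M+m)·ẍ + m·l·cosθ·θ̈ − m·l·sinθ·θ̇² = -8.052748 + 0.207665 − -0.091538 = -7.753544
step 2→3:
  ẍ = (ẋ'−ẋ)/dt = (1.140694099−1.145775629)/0.011292 = -0.450012
  θ̈ = (θ̇'−θ̇)/dt = (-1.467651787−-1.425061303)/0.011292 = -3.771740
  sinθ=-0.314753, cosθ=0.949174
  F = (M+m)·ẍ + m·l·cosθ·θ̈ − m·l·sinθ·θ̇² = -0.868995 + -0.526811 − -0.094060 = -1.301746

F_0 = 4.608197 N
F_1 = -7.753544 N
F_2 = -1.301746 N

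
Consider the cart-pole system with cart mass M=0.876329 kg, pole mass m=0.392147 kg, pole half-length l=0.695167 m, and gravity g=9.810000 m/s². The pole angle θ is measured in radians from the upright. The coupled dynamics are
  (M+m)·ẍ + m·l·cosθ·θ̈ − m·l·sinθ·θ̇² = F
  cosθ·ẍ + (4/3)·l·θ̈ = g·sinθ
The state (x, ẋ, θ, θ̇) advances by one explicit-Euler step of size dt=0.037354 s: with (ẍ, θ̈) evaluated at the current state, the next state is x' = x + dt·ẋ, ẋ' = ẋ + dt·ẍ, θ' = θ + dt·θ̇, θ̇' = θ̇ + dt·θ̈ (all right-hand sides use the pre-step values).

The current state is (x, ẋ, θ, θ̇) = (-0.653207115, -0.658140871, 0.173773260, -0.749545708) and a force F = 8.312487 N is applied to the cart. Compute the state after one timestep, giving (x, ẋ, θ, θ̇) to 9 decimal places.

sinθ=0.172900003, cosθ=0.984939383
temp = (F + m·l·θ̇²·sinθ)/(M+m) = (8.312487 + 0.026480690)/1.268476 = 6.574005097
θ̈ = (g·sinθ − cosθ·temp)/(l·(4/3 − m·cos²θ/(M+m))) = -6.652030361
ẍ = temp − m·l·θ̈·cosθ/(M+m) = 7.982059763
Euler: x'=-0.653207115+0.037354·-0.658140871=-0.677791309, ẋ'=-0.658140871+0.037354·7.982059763=-0.359979011
       θ'=0.173773260+0.037354·-0.749545708=0.145774730, θ̇'=-0.749545708+0.037354·-6.652030361=-0.998025650

(-0.677791309, -0.359979011, 0.145774730, -0.998025650)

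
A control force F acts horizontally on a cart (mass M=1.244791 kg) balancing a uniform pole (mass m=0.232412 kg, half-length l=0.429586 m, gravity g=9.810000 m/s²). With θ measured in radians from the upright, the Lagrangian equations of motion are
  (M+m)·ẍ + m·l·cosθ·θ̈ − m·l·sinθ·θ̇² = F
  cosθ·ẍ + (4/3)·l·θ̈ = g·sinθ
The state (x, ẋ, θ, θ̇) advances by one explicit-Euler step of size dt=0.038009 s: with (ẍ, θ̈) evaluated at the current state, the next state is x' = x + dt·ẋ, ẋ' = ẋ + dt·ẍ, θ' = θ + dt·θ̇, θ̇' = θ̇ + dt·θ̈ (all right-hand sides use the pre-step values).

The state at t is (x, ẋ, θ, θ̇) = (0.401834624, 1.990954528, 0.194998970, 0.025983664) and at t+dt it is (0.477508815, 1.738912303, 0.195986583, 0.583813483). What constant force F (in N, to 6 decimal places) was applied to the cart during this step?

ẍ = (ẋ'−ẋ)/dt = (1.738912303−1.990954528)/0.038009 = -6.631120
θ̈ = (θ̇'−θ̇)/dt = (0.583813483−0.025983664)/0.038009 = 14.676256
sinθ=0.193766, cosθ=0.981048
F = (M+m)·ẍ + m·l·cosθ·θ̈ − m·l·sinθ·θ̇² = -9.795510 + 1.437521 − 0.000013 = -8.358002

F = -8.358002 N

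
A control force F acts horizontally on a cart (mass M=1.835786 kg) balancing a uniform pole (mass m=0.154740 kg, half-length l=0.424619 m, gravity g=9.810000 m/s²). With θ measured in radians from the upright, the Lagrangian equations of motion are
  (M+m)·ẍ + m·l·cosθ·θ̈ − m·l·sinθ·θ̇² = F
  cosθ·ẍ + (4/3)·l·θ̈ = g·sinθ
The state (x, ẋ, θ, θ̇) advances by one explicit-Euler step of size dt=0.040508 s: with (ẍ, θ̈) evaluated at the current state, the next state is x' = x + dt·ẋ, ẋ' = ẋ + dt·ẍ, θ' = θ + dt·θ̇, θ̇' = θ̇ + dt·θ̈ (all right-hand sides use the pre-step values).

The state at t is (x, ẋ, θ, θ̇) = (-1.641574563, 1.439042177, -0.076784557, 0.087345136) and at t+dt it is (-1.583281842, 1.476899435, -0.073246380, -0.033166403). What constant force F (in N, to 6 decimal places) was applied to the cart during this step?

ẍ = (ẋ'−ẋ)/dt = (1.476899435−1.439042177)/0.040508 = 0.934563
θ̈ = (θ̇'−θ̇)/dt = (-0.033166403−0.087345136)/0.040508 = -2.975006
sinθ=-0.076709, cosθ=0.997054
F = (M+m)·ẍ + m·l·cosθ·θ̈ − m·l·sinθ·θ̇² = 1.860271 + -0.194898 − -0.000038 = 1.665411

F = 1.665411 N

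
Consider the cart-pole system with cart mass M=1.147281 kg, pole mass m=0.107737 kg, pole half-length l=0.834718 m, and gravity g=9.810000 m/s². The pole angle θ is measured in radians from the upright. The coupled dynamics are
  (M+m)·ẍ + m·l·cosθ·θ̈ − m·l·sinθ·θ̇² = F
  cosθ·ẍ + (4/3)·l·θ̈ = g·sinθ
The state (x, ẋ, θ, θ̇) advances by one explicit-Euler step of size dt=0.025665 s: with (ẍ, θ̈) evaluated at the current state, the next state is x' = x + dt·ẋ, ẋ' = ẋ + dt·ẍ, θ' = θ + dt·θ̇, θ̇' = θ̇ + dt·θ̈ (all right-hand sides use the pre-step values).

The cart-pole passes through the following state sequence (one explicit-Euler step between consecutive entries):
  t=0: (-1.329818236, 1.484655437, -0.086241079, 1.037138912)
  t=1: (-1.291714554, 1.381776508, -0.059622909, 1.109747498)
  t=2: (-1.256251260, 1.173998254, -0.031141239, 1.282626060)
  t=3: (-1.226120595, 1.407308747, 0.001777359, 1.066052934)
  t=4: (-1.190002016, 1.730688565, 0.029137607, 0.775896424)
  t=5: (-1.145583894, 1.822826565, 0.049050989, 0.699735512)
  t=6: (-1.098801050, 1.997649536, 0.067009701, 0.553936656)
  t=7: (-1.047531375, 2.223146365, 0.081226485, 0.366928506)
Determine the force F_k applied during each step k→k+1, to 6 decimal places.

step 0→1:
  ẍ = (ẋ'−ẋ)/dt = (1.381776508−1.484655437)/0.025665 = -4.008530
  θ̈ = (θ̇'−θ̇)/dt = (1.109747498−1.037138912)/0.025665 = 2.829090
  sinθ=-0.086134, cosθ=0.996284
  F = (M+m)·ẍ + m·l·cosθ·θ̈ − m·l·sinθ·θ̇² = -5.030778 + 0.253475 − -0.008332 = -4.768971
step 1→2:
  ẍ = (ẋ'−ẋ)/dt = (1.173998254−1.381776508)/0.025665 = -8.095782
  θ̈ = (θ̇'−θ̇)/dt = (1.282626060−1.109747498)/0.025665 = 6.735966
  sinθ=-0.059588, cosθ=0.998223
  F = (M+m)·ẍ + m·l·cosθ·θ̈ − m·l·sinθ·θ̇² = -10.160353 + 0.604689 − -0.006599 = -9.549064
step 2→3:
  ẍ = (ẋ'−ẋ)/dt = (1.407308747−1.173998254)/0.025665 = 9.090610
  θ̈ = (θ̇'−θ̇)/dt = (1.066052934−1.282626060)/0.025665 = -8.438462
  sinθ=-0.031136, cosθ=0.999515
  F = (M+m)·ẍ + m·l·cosθ·θ̈ − m·l·sinθ·θ̇² = 11.408879 + -0.758503 − -0.004606 = 10.654982
step 3→4:
  ẍ = (ẋ'−ẋ)/dt = (1.730688565−1.407308747)/0.025665 = 12.600032
  θ̈ = (θ̇'−θ̇)/dt = (0.775896424−1.066052934)/0.025665 = -11.305533
  sinθ=0.001777, cosθ=0.999998
  F = (M+m)·ẍ + m·l·cosθ·θ̈ − m·l·sinθ·θ̇² = 15.813267 + -1.016705 − 0.000182 = 14.796380
step 4→5:
  ẍ = (ẋ'−ẋ)/dt = (1.822826565−1.730688565)/0.025665 = 3.590025
  θ̈ = (θ̇'−θ̇)/dt = (0.699735512−0.775896424)/0.025665 = -2.967501
  sinθ=0.029133, cosθ=0.999576
  F = (M+m)·ẍ + m·l·cosθ·θ̈ − m·l·sinθ·θ̇² = 4.505546 + -0.266754 − 0.001577 = 4.237215
step 5→6:
  ẍ = (ẋ'−ẋ)/dt = (1.997649536−1.822826565)/0.025665 = 6.811727
  θ̈ = (θ̇'−θ̇)/dt = (0.553936656−0.699735512)/0.025665 = -5.680844
  sinθ=0.049031, cosθ=0.998797
  F = (M+m)·ẍ + m·l·cosθ·θ̈ − m·l·sinθ·θ̇² = 8.548840 + -0.510264 − 0.002159 = 8.036417
step 6→7:
  ẍ = (ẋ'−ẋ)/dt = (2.223146365−1.997649536)/0.025665 = 8.786161
  θ̈ = (θ̇'−θ̇)/dt = (0.366928506−0.553936656)/0.025665 = -7.286505
  sinθ=0.066960, cosθ=0.997756
  F = (M+m)·ẍ + m·l·cosθ·θ̈ − m·l·sinθ·θ̇² = 11.026791 + -0.653805 − 0.001848 = 10.371138

F_0 = -4.768971 N
F_1 = -9.549064 N
F_2 = 10.654982 N
F_3 = 14.796380 N
F_4 = 4.237215 N
F_5 = 8.036417 N
F_6 = 10.371138 N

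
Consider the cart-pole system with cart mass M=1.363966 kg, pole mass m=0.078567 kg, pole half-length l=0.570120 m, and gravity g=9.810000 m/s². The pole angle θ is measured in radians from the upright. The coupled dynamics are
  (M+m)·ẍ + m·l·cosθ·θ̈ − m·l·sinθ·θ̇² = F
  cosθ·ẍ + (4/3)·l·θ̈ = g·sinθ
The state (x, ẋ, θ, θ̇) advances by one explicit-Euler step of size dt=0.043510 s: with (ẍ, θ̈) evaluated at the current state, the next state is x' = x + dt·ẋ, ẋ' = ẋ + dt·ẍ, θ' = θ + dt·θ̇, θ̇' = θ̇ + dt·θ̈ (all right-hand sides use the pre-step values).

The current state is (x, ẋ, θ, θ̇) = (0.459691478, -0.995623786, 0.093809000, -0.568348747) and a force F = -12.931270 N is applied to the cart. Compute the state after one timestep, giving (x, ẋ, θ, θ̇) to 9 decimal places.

sinθ=0.093671472, cosθ=0.995603162
temp = (F + m·l·θ̇²·sinθ)/(M+m) = (-12.931270 + 0.001355325)/1.442533 = -8.963340648
θ̈ = (g·sinθ − cosθ·temp)/(l·(4/3 − m·cos²θ/(M+m))) = 13.494793807
ẍ = temp − m·l·θ̈·cosθ/(M+m) = -9.380529995
Euler: x'=0.459691478+0.043510·-0.995623786=0.416371887, ẋ'=-0.995623786+0.043510·-9.380529995=-1.403770646
       θ'=0.093809000+0.043510·-0.568348747=0.069080146, θ̇'=-0.568348747+0.043510·13.494793807=0.018809732

(0.416371887, -1.403770646, 0.069080146, 0.018809732)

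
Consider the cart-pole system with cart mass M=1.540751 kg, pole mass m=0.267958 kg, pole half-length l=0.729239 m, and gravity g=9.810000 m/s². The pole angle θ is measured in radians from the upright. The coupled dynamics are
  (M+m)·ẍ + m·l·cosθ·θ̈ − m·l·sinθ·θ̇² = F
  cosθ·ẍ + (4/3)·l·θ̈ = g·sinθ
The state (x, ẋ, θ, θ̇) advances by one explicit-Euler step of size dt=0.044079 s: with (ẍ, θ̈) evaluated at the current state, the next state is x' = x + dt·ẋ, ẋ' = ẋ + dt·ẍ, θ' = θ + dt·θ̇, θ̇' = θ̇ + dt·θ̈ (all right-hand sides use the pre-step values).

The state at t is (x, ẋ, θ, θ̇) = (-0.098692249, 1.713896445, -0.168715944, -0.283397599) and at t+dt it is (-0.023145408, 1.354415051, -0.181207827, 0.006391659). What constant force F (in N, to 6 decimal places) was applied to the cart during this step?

ẍ = (ẋ'−ẋ)/dt = (1.354415051−1.713896445)/0.044079 = -8.155389
θ̈ = (θ̇'−θ̇)/dt = (0.006391659−-0.283397599)/0.044079 = 6.574316
sinθ=-0.167917, cosθ=0.985801
F = (M+m)·ẍ + m·l·cosθ·θ̈ − m·l·sinθ·θ̇² = -14.750726 + 1.266416 − -0.002635 = -13.481674

F = -13.481674 N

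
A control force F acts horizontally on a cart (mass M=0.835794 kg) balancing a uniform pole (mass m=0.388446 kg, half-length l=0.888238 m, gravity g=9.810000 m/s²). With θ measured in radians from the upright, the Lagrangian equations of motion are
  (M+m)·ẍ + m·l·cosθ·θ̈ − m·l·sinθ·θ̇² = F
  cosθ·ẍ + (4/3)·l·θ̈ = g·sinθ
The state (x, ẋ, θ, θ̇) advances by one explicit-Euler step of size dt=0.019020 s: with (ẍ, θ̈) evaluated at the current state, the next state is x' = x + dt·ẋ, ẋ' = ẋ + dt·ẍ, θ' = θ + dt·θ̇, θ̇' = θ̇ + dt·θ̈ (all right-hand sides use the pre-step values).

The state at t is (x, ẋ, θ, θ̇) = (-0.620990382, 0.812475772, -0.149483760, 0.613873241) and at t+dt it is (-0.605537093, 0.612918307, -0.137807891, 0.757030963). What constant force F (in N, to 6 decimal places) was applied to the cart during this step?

ẍ = (ẋ'−ẋ)/dt = (0.612918307−0.812475772)/0.019020 = -10.491980
θ̈ = (θ̇'−θ̇)/dt = (0.757030963−0.613873241)/0.019020 = 7.526694
sinθ=-0.148928, cosθ=0.988848
F = (M+m)·ẍ + m·l·cosθ·θ̈ − m·l·sinθ·θ̇² = -12.844702 + 2.567993 − -0.019364 = -10.257345

F = -10.257345 N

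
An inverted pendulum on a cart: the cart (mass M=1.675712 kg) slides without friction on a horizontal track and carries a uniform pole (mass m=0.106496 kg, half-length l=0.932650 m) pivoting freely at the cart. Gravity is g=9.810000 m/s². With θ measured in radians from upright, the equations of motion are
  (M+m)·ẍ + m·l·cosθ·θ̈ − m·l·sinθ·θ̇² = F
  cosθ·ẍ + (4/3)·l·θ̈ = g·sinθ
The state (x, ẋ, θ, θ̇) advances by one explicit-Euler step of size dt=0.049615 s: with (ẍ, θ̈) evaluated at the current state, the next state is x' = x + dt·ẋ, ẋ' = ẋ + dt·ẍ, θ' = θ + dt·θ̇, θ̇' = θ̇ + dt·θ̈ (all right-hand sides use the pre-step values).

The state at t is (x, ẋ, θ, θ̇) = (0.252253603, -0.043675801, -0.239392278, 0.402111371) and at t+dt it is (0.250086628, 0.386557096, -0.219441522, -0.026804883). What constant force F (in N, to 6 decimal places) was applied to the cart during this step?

ẍ = (ẋ'−ẋ)/dt = (0.386557096−-0.043675801)/0.049615 = 8.671428
θ̈ = (θ̇'−θ̇)/dt = (-0.026804883−0.402111371)/0.049615 = -8.644891
sinθ=-0.237112, cosθ=0.971482
F = (M+m)·ẍ + m·l·cosθ·θ̈ − m·l·sinθ·θ̇² = 15.454288 + -0.834154 − -0.003808 = 14.623942

F = 14.623942 N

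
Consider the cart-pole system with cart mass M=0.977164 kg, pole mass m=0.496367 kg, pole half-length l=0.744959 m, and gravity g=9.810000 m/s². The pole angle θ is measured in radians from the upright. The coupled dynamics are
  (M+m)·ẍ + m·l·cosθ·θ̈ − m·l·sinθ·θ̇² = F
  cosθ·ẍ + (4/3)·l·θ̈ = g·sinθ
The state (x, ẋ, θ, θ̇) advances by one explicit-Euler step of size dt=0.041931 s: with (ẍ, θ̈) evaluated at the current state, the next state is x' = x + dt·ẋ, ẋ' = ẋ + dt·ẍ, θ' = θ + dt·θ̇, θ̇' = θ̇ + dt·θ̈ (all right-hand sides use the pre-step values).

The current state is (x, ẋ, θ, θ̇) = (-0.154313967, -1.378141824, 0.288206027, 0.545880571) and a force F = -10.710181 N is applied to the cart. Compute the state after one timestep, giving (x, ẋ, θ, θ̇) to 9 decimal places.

sinθ=0.284232702, cosθ=0.958755324
temp = (F + m·l·θ̇²·sinθ)/(M+m) = (-10.710181 + 0.031318762)/1.473531 = -7.247124246
θ̈ = (g·sinθ − cosθ·temp)/(l·(4/3 − m·cos²θ/(M+m))) = 12.767419626
ẍ = temp − m·l·θ̈·cosθ/(M+m) = -10.318881666
Euler: x'=-0.154313967+0.041931·-1.378141824=-0.212100832, ẋ'=-1.378141824+0.041931·-10.318881666=-1.810822851
       θ'=0.288206027+0.041931·0.545880571=0.311095345, θ̇'=0.545880571+0.041931·12.767419626=1.081231243

(-0.212100832, -1.810822851, 0.311095345, 1.081231243)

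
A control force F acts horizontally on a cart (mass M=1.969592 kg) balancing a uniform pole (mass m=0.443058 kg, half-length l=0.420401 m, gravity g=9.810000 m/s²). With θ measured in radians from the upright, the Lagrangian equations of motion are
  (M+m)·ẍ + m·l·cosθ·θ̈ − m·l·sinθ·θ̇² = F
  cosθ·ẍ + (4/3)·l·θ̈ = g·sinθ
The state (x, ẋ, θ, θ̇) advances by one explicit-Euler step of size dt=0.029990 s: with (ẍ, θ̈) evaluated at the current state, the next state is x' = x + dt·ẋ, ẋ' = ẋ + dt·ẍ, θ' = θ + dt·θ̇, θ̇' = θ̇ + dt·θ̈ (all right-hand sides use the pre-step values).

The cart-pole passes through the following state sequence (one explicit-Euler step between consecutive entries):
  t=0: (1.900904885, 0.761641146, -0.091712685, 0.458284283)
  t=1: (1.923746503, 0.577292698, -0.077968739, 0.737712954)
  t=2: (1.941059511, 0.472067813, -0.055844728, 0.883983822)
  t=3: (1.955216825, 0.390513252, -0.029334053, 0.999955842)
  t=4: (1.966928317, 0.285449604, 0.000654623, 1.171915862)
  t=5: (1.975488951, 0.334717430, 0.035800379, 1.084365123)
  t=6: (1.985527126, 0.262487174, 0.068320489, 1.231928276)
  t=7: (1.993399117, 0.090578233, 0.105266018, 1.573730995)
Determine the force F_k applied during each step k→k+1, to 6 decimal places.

F_0 = -13.098787 N
F_1 = -7.551587 N
F_2 = -5.833660 N
F_3 = -7.379198 N
F_4 = 3.419594 N
F_5 = -4.902755 N
F_6 = -11.731194 N

step 0→1:
  ẍ = (ẋ'−ẋ)/dt = (0.577292698−0.761641146)/0.029990 = -6.146997
  θ̈ = (θ̇'−θ̇)/dt = (0.737712954−0.458284283)/0.029990 = 9.317395
  sinθ=-0.091584, cosθ=0.995797
  F = (M+m)·ẍ + m·l·cosθ·θ̈ − m·l·sinθ·θ̇² = -14.830553 + 1.728183 − -0.003583 = -13.098787
step 1→2:
  ẍ = (ẋ'−ẋ)/dt = (0.472067813−0.577292698)/0.029990 = -3.508666
  θ̈ = (θ̇'−θ̇)/dt = (0.883983822−0.737712954)/0.029990 = 4.877321
  sinθ=-0.077890, cosθ=0.996962
  F = (M+m)·ẍ + m·l·cosθ·θ̈ − m·l·sinθ·θ̇² = -8.465182 + 0.905700 − -0.007895 = -7.551587
step 2→3:
  ẍ = (ẋ'−ẋ)/dt = (0.390513252−0.472067813)/0.029990 = -2.719392
  θ̈ = (θ̇'−θ̇)/dt = (0.999955842−0.883983822)/0.029990 = 3.867023
  sinθ=-0.055816, cosθ=0.998441
  F = (M+m)·ẍ + m·l·cosθ·θ̈ − m·l·sinθ·θ̇² = -6.560941 + 0.719157 − -0.008124 = -5.833660
step 3→4:
  ẍ = (ẋ'−ẋ)/dt = (0.285449604−0.390513252)/0.029990 = -3.503289
  θ̈ = (θ̇'−θ̇)/dt = (1.171915862−0.999955842)/0.029990 = 5.733912
  sinθ=-0.029330, cosθ=0.999570
  F = (M+m)·ẍ + m·l·cosθ·θ̈ − m·l·sinθ·θ̇² = -8.452211 + 1.067551 − -0.005463 = -7.379198
step 4→5:
  ẍ = (ẋ'−ẋ)/dt = (0.334717430−0.285449604)/0.029990 = 1.642808
  θ̈ = (θ̇'−θ̇)/dt = (1.084365123−1.171915862)/0.029990 = -2.919331
  sinθ=0.000655, cosθ=1.000000
  F = (M+m)·ẍ + m·l·cosθ·θ̈ − m·l·sinθ·θ̇² = 3.963522 + -0.543760 − 0.000167 = 3.419594
step 5→6:
  ẍ = (ẋ'−ẋ)/dt = (0.262487174−0.334717430)/0.029990 = -2.408478
  θ̈ = (θ̇'−θ̇)/dt = (1.231928276−1.084365123)/0.029990 = 4.920412
  sinθ=0.035793, cosθ=0.999359
  F = (M+m)·ẍ + m·l·cosθ·θ̈ − m·l·sinθ·θ̇² = -5.810814 + 0.915899 − 0.007839 = -4.902755
step 6→7:
  ẍ = (ẋ'−ẋ)/dt = (0.090578233−0.262487174)/0.029990 = -5.732209
  θ̈ = (θ̇'−θ̇)/dt = (1.573730995−1.231928276)/0.029990 = 11.397223
  sinθ=0.068267, cosθ=0.997667
  F = (M+m)·ẍ + m·l·cosθ·θ̈ − m·l·sinθ·θ̇² = -13.829814 + 2.117917 − 0.019298 = -11.731194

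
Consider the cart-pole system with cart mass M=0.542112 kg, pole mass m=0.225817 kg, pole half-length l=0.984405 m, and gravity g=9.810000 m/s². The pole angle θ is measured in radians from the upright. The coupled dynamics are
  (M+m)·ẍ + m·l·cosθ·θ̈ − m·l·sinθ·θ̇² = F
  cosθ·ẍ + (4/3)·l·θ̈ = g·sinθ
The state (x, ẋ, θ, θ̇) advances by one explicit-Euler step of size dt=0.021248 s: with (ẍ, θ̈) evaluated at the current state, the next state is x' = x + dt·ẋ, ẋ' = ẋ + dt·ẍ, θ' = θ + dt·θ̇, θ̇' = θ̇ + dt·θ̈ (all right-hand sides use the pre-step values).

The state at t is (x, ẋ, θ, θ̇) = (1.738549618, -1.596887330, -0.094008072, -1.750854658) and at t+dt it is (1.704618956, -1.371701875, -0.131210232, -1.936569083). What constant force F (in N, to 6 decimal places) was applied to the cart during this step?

F = 6.268093 N

ẍ = (ẋ'−ẋ)/dt = (-1.371701875−-1.596887330)/0.021248 = 10.597960
θ̈ = (θ̇'−θ̇)/dt = (-1.936569083−-1.750854658)/0.021248 = -8.740325
sinθ=-0.093870, cosθ=0.995584
F = (M+m)·ẍ + m·l·cosθ·θ̈ − m·l·sinθ·θ̇² = 8.138481 + -1.934355 − -0.063967 = 6.268093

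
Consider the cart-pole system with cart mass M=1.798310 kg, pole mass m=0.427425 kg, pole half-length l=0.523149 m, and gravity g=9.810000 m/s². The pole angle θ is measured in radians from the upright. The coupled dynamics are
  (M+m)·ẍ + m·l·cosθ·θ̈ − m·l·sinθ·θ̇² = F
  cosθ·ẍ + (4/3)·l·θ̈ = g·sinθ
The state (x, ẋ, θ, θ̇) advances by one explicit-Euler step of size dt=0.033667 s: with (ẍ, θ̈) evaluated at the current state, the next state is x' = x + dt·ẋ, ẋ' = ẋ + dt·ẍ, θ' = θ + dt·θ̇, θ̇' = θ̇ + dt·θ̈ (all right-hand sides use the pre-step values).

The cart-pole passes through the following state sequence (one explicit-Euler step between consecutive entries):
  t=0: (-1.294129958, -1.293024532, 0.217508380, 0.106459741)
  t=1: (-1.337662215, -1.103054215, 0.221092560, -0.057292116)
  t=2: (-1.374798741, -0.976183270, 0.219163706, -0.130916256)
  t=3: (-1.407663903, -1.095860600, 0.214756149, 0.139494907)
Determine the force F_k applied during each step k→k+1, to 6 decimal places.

F_0 = 11.496476 N
F_1 = 7.910225 N
F_2 = -6.159700 N

step 0→1:
  ẍ = (ẋ'−ẋ)/dt = (-1.103054215−-1.293024532)/0.033667 = 5.642627
  θ̈ = (θ̇'−θ̇)/dt = (-0.057292116−0.106459741)/0.033667 = -4.863868
  sinθ=0.215797, cosθ=0.976438
  F = (M+m)·ẍ + m·l·cosθ·θ̈ − m·l·sinθ·θ̇² = 12.558992 + -1.061969 − 0.000547 = 11.496476
step 1→2:
  ẍ = (ẋ'−ẋ)/dt = (-0.976183270−-1.103054215)/0.033667 = 3.768407
  θ̈ = (θ̇'−θ̇)/dt = (-0.130916256−-0.057292116)/0.033667 = -2.186834
  sinθ=0.219296, cosθ=0.975658
  F = (M+m)·ẍ + m·l·cosθ·θ̈ − m·l·sinθ·θ̇² = 8.387474 + -0.477088 − 0.000161 = 7.910225
step 2→3:
  ẍ = (ẋ'−ẋ)/dt = (-1.095860600−-0.976183270)/0.033667 = -3.554737
  θ̈ = (θ̇'−θ̇)/dt = (0.139494907−-0.130916256)/0.033667 = 8.031935
  sinθ=0.217413, cosθ=0.976080
  F = (M+m)·ẍ + m·l·cosθ·θ̈ − m·l·sinθ·θ̇² = -7.911902 + 1.753036 − 0.000833 = -6.159700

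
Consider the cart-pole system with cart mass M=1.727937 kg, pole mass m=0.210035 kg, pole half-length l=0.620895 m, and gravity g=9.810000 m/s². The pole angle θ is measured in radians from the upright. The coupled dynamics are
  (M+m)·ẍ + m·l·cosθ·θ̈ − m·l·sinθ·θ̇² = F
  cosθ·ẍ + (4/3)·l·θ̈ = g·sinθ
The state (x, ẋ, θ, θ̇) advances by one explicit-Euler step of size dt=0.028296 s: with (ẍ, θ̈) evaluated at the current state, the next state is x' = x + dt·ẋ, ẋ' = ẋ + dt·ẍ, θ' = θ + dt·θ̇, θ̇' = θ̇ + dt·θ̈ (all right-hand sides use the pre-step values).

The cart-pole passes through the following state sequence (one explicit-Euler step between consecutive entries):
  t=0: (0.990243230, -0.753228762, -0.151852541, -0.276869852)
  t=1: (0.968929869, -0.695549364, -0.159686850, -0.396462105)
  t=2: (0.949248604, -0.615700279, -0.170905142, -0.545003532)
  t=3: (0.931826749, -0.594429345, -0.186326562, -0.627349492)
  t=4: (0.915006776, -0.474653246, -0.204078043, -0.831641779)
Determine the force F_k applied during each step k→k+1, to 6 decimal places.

step 0→1:
  ẍ = (ẋ'−ẋ)/dt = (-0.695549364−-0.753228762)/0.028296 = 2.038429
  θ̈ = (θ̇'−θ̇)/dt = (-0.396462105−-0.276869852)/0.028296 = -4.226472
  sinθ=-0.151270, cosθ=0.988493
  F = (M+m)·ẍ + m·l·cosθ·θ̈ − m·l·sinθ·θ̇² = 3.950419 + -0.544830 − -0.001512 = 3.407101
step 1→2:
  ẍ = (ẋ'−ẋ)/dt = (-0.615700279−-0.695549364)/0.028296 = 2.821921
  θ̈ = (θ̇'−θ̇)/dt = (-0.545003532−-0.396462105)/0.028296 = -5.249556
  sinθ=-0.159009, cosθ=0.987277
  F = (M+m)·ẍ + m·l·cosθ·θ̈ − m·l·sinθ·θ̇² = 5.468805 + -0.675883 − -0.003259 = 4.796181
step 2→3:
  ẍ = (ẋ'−ẋ)/dt = (-0.594429345−-0.615700279)/0.028296 = 0.751729
  θ̈ = (θ̇'−θ̇)/dt = (-0.627349492−-0.545003532)/0.028296 = -2.910163
  sinθ=-0.170074, cosθ=0.985431
  F = (M+m)·ẍ + m·l·cosθ·θ̈ − m·l·sinθ·θ̇² = 1.456830 + -0.373984 − -0.006588 = 1.089434
step 3→4:
  ẍ = (ẋ'−ẋ)/dt = (-0.474653246−-0.594429345)/0.028296 = 4.232969
  θ̈ = (θ̇'−θ̇)/dt = (-0.831641779−-0.627349492)/0.028296 = -7.219829
  sinθ=-0.185250, cosθ=0.982691
  F = (M+m)·ẍ + m·l·cosθ·θ̈ − m·l·sinθ·θ̇² = 8.203376 + -0.925239 − -0.009508 = 7.287645

F_0 = 3.407101 N
F_1 = 4.796181 N
F_2 = 1.089434 N
F_3 = 7.287645 N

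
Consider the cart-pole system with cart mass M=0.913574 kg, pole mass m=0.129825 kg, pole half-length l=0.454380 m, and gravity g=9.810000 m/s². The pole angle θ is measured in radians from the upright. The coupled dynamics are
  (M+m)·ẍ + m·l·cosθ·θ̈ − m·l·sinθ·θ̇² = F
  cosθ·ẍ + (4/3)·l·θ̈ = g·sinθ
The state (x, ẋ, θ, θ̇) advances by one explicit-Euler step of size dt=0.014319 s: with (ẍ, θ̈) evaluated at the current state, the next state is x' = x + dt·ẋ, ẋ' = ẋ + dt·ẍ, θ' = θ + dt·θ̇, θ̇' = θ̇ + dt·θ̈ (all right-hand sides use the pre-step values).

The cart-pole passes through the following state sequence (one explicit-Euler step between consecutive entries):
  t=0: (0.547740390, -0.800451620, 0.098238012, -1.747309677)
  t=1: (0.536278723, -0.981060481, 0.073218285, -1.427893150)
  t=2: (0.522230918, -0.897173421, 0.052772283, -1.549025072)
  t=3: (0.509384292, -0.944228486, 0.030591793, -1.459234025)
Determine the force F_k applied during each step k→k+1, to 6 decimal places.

F_0 = -11.868744 N
F_1 = 5.606207 N
F_2 = -3.066885 N

step 0→1:
  ẍ = (ẋ'−ẋ)/dt = (-0.981060481−-0.800451620)/0.014319 = -12.613231
  θ̈ = (θ̇'−θ̇)/dt = (-1.427893150−-1.747309677)/0.014319 = 22.307181
  sinθ=0.098080, cosθ=0.995179
  F = (M+m)·ẍ + m·l·cosθ·θ̈ − m·l·sinθ·θ̇² = -13.160633 + 1.309553 − 0.017664 = -11.868744
step 1→2:
  ẍ = (ẋ'−ẋ)/dt = (-0.897173421−-0.981060481)/0.014319 = 5.858444
  θ̈ = (θ̇'−θ̇)/dt = (-1.549025072−-1.427893150)/0.014319 = -8.459524
  sinθ=0.073153, cosθ=0.997321
  F = (M+m)·ẍ + m·l·cosθ·θ̈ − m·l·sinθ·θ̇² = 6.112695 + -0.497689 − 0.008798 = 5.606207
step 2→3:
  ẍ = (ẋ'−ẋ)/dt = (-0.944228486−-0.897173421)/0.014319 = -3.286198
  θ̈ = (θ̇'−θ̇)/dt = (-1.459234025−-1.549025072)/0.014319 = 6.270762
  sinθ=0.052748, cosθ=0.998608
  F = (M+m)·ẍ + m·l·cosθ·θ̈ − m·l·sinθ·θ̇² = -3.428815 + 0.369397 − 0.007466 = -3.066885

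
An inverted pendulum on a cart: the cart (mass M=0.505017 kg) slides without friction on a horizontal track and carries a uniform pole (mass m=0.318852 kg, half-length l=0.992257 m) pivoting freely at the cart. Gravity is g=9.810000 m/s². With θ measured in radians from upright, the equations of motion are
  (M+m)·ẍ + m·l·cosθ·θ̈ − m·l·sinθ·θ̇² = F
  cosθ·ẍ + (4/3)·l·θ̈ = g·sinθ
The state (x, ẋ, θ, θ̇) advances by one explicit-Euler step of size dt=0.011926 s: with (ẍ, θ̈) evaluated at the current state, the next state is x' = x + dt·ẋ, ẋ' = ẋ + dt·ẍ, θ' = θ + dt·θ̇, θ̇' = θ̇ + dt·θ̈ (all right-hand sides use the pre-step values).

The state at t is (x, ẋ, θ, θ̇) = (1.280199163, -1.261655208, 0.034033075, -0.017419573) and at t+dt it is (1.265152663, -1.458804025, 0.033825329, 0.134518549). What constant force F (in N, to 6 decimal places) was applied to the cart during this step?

F = -9.590979 N

ẍ = (ẋ'−ẋ)/dt = (-1.458804025−-1.261655208)/0.011926 = -16.531009
θ̈ = (θ̇'−θ̇)/dt = (0.134518549−-0.017419573)/0.011926 = 12.740074
sinθ=0.034027, cosθ=0.999421
F = (M+m)·ẍ + m·l·cosθ·θ̈ − m·l·sinθ·θ̇² = -13.619386 + 4.028410 − 0.000003 = -9.590979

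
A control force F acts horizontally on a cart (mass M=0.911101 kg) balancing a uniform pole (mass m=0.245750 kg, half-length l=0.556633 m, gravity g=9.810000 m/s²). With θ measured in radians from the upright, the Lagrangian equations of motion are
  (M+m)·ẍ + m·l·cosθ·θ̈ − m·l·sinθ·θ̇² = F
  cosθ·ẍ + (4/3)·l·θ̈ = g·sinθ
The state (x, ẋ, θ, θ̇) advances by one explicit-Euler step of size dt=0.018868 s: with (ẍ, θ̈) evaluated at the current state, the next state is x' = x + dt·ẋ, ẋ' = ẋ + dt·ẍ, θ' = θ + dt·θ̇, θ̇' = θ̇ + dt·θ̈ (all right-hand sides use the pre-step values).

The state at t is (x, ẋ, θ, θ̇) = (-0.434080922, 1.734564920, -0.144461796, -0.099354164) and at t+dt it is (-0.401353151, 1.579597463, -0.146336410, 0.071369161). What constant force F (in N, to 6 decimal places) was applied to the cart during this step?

F = -8.276456 N

ẍ = (ẋ'−ẋ)/dt = (1.579597463−1.734564920)/0.018868 = -8.213242
θ̈ = (θ̇'−θ̇)/dt = (0.071369161−-0.099354164)/0.018868 = 9.048300
sinθ=-0.143960, cosθ=0.989584
F = (M+m)·ẍ + m·l·cosθ·θ̈ − m·l·sinθ·θ̇² = -9.501498 + 1.224847 − -0.000194 = -8.276456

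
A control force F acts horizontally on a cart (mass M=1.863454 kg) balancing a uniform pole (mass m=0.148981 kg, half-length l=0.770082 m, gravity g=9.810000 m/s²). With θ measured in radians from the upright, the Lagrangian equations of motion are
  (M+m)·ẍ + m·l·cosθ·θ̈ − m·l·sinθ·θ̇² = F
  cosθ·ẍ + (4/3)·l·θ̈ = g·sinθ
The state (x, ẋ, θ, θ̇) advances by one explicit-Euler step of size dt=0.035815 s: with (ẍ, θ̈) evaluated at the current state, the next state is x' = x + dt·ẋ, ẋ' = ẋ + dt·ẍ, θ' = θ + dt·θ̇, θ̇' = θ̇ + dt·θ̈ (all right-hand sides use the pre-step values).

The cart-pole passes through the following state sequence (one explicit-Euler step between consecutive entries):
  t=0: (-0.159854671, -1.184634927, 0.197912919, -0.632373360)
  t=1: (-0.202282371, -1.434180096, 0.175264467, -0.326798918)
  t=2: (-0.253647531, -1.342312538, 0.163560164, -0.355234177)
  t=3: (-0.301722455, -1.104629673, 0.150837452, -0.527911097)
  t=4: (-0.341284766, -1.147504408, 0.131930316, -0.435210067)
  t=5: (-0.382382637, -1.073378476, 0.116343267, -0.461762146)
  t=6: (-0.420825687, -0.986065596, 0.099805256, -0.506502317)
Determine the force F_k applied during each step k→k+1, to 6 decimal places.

step 0→1:
  ẍ = (ẋ'−ẋ)/dt = (-1.434180096−-1.184634927)/0.035815 = -6.967616
  θ̈ = (θ̇'−θ̇)/dt = (-0.326798918−-0.632373360)/0.035815 = 8.532024
  sinθ=0.196623, cosθ=0.980479
  F = (M+m)·ẍ + m·l·cosθ·θ̈ − m·l·sinθ·θ̇² = -14.021874 + 0.959750 − 0.009021 = -13.071145
step 1→2:
  ẍ = (ẋ'−ẋ)/dt = (-1.342312538−-1.434180096)/0.035815 = 2.565058
  θ̈ = (θ̇'−θ̇)/dt = (-0.355234177−-0.326798918)/0.035815 = -0.793948
  sinθ=0.174369, cosθ=0.984680
  F = (M+m)·ẍ + m·l·cosθ·θ̈ − m·l·sinθ·θ̇² = 5.162013 + -0.089692 − 0.002136 = 5.070184
step 2→3:
  ẍ = (ẋ'−ẋ)/dt = (-1.104629673−-1.342312538)/0.035815 = 6.636406
  θ̈ = (θ̇'−θ̇)/dt = (-0.527911097−-0.355234177)/0.035815 = -4.821358
  sinθ=0.162832, cosθ=0.986654
  F = (M+m)·ẍ + m·l·cosθ·θ̈ − m·l·sinθ·θ̇² = 13.355335 + -0.545760 − 0.002357 = 12.807217
step 3→4:
  ẍ = (ẋ'−ẋ)/dt = (-1.147504408−-1.104629673)/0.035815 = -1.197117
  θ̈ = (θ̇'−θ̇)/dt = (-0.435210067−-0.527911097)/0.035815 = 2.588330
  sinθ=0.150266, cosθ=0.988646
  F = (M+m)·ẍ + m·l·cosθ·θ̈ − m·l·sinθ·θ̇² = -2.409120 + 0.293581 − 0.004805 = -2.120343
step 4→5:
  ẍ = (ẋ'−ẋ)/dt = (-1.073378476−-1.147504408)/0.035815 = 2.069690
  θ̈ = (θ̇'−θ̇)/dt = (-0.461762146−-0.435210067)/0.035815 = -0.741368
  sinθ=0.131548, cosθ=0.991310
  F = (M+m)·ẍ + m·l·cosθ·θ̈ − m·l·sinθ·θ̇² = 4.165116 + -0.084316 − 0.002859 = 4.077941
step 5→6:
  ẍ = (ẋ'−ẋ)/dt = (-0.986065596−-1.073378476)/0.035815 = 2.437886
  θ̈ = (θ̇'−θ̇)/dt = (-0.506502317−-0.461762146)/0.035815 = -1.249202
  sinθ=0.116081, cosθ=0.993240
  F = (M+m)·ẍ + m·l·cosθ·θ̈ − m·l·sinθ·θ̇² = 4.906087 + -0.142349 − 0.002840 = 4.760898

F_0 = -13.071145 N
F_1 = 5.070184 N
F_2 = 12.807217 N
F_3 = -2.120343 N
F_4 = 4.077941 N
F_5 = 4.760898 N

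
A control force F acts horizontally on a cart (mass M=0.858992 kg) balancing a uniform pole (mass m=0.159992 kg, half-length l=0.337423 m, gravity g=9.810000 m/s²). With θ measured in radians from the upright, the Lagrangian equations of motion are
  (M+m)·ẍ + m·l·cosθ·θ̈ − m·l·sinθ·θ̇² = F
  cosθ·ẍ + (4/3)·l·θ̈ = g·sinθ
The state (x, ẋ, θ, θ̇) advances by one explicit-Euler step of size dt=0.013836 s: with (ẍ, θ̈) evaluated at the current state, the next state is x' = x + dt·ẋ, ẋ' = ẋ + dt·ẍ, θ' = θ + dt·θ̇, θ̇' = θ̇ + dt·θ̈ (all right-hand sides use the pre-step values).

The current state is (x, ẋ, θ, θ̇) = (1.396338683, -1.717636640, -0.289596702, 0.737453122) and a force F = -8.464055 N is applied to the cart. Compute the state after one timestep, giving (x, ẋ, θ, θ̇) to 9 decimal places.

sinθ=-0.285565744, cosθ=0.958359122
temp = (F + m·l·θ̇²·sinθ)/(M+m) = (-8.464055 + -0.008383935)/1.018984 = -8.314594670
θ̈ = (g·sinθ − cosθ·temp)/(l·(4/3 − m·cos²θ/(M+m))) = 12.877548766
ẍ = temp − m·l·θ̈·cosθ/(M+m) = -8.968428020
Euler: x'=1.396338683+0.013836·-1.717636640=1.372573462, ẋ'=-1.717636640+0.013836·-8.968428020=-1.841723810
       θ'=-0.289596702+0.013836·0.737453122=-0.279393301, θ̇'=0.737453122+0.013836·12.877548766=0.915626887

(1.372573462, -1.841723810, -0.279393301, 0.915626887)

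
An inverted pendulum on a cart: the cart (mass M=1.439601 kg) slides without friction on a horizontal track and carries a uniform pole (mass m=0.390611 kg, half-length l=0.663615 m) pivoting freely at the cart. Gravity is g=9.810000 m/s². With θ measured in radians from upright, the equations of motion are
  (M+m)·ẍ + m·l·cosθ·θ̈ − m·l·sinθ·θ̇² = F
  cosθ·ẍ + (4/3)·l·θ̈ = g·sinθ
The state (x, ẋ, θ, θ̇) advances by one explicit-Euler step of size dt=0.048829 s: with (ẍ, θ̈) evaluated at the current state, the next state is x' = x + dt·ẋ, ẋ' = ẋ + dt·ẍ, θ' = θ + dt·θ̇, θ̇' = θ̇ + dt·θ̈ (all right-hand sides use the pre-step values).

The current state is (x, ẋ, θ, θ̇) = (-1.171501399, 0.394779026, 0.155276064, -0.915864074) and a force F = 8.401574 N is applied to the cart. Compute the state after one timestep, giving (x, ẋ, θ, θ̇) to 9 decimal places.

(-1.152224734, 0.647612632, 0.110555337, -1.114448065)

sinθ=0.154652848, cosθ=0.987968874
temp = (F + m·l·θ̇²·sinθ)/(M+m) = (8.401574 + 0.033626420)/1.830212 = 4.608865213
θ̈ = (g·sinθ − cosθ·temp)/(l·(4/3 − m·cos²θ/(M+m))) = -4.066927266
ẍ = temp − m·l·θ̈·cosθ/(M+m) = 5.177939461
Euler: x'=-1.171501399+0.048829·0.394779026=-1.152224734, ẋ'=0.394779026+0.048829·5.177939461=0.647612632
       θ'=0.155276064+0.048829·-0.915864074=0.110555337, θ̇'=-0.915864074+0.048829·-4.066927266=-1.114448065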